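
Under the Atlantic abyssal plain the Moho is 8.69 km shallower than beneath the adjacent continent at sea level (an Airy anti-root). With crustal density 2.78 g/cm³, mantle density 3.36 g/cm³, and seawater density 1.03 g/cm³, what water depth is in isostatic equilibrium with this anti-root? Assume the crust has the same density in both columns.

Replacing a thickness d of crust by seawater at the top must be balanced by replacing crust with mantle at the base: d (ρ_c − ρ_w) = a (ρ_m − ρ_c).
d = a (ρ_m − ρ_c)/(ρ_c − ρ_w) = 8.69 km × 0.58/1.75 = 2.88 km.

2.88 km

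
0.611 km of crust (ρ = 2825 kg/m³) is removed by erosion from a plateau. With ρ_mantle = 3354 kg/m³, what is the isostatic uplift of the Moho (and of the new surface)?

0.515 km

Unloading: uplift u = e ρ_c/ρ_m = 0.611 km × 2825/3354 = 0.515 km.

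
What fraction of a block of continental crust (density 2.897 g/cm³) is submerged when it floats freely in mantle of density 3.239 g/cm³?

Submerged fraction = ρ_obj/ρ_fluid = 2.897/3.239 = 0.894.

0.894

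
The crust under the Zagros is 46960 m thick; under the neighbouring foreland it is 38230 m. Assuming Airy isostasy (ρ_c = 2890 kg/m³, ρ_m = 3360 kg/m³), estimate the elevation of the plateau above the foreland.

1220 m

Excess crust Δ = 46960 m − 38230 m = 8730 m, split between elevation h and root r with h + r = Δ.
Airy balance ρ_c h = (ρ_m − ρ_c) r gives r = h ρ_c/(ρ_m − ρ_c), so h (1 + ρ_c/(ρ_m − ρ_c)) = Δ, i.e. h = Δ (ρ_m − ρ_c)/ρ_m.
h = 8730 m × 470/3360 = 1220 m.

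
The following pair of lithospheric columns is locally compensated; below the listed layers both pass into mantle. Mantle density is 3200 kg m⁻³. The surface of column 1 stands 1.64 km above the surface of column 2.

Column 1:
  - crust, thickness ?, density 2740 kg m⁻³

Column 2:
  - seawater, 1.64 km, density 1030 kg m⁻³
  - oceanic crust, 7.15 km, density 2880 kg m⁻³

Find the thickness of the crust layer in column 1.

24.1 km

Take the compensation level at the base of the deeper column (depth z_c below the surface of column 1) and equate Σ ρ_i t_i down to z_c; mantle fills any gap and the z_c terms cancel.
Column 1: x×2740 + (z_c − 0 − x)×3200
Column 2: 1.64×0 + 1.64×1030 + 7.15×2880 + (z_c − 1.64 − 8.79)×3200
The z_c×3200 term appears on both sides and cancels. Collect the known terms of each column as K = Σ(ρt)_known − 3200 × (depth of known layers): K_1 = 0 − 3200×0 = 0; K_2 = 22281.2 − 3200×(1.64 + 8.79) = −11094.8.
Balance: K_1 − x×(3200 − 2740) = K_2, so x = (K_1 − K_2)/(3200 − 2740) = 11094.8/460 = 24.1 km.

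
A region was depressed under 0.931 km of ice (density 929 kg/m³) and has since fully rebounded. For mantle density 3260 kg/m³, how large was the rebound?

0.265 km

Removing the load lets mantle flow back in; uplift u satisfies ρ_ice t = ρ_m u.
u = t ρ_ice/ρ_m = 0.931 km × 929/3260 = 0.265 km.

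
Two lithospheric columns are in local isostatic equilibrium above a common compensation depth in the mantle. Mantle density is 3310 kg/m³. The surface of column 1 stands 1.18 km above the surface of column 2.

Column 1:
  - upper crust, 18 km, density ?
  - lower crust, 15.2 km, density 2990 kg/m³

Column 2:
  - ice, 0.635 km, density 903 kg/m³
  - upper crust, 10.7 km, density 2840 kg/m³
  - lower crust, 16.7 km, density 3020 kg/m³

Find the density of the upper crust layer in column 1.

Take the compensation level at the base of the deeper column (depth z_c below the surface of column 1) and equate Σ ρ_i t_i down to z_c; mantle fills any gap and the z_c terms cancel.
Column 1: 18×ρ + 15.2×2990 + (z_c − 33.2)×3310
Column 2: 1.18×0 + 0.635×903 + 10.7×2840 + 16.7×3020 + (z_c − 1.18 − 28.035)×3310
The z_c×3310 term appears on both sides and cancels. Collect the known terms of each column as K = Σ(ρt)_known − 3310 × (depth of known layers): K_1 = 45448 − 3310×33.2 = −64444; K_2 = 81395.405 − 3310×(1.18 + 28.035) = −15306.245.
Balance: K_1 + 18×ρ = K_2, so ρ = (K_2 − K_1)/18 = 49137.8/18 = 2730 kg/m³.

2730 kg/m³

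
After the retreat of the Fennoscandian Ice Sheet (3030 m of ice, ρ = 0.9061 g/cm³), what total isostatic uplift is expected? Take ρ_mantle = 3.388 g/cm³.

Removing the load lets mantle flow back in; uplift u satisfies ρ_ice t = ρ_m u.
u = t ρ_ice/ρ_m = 3030 m × 0.9061/3.388 = 810 m.

810 m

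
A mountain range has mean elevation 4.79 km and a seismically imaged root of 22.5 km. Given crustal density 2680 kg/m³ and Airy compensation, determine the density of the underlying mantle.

Airy balance: ρ_c h = (ρ_m − ρ_c) r → ρ_m = ρ_c (1 + h/r).
ρ_m = 2680 × (1 + 4.79 km/22.5 km) = 3250 kg/m³.

3250 kg/m³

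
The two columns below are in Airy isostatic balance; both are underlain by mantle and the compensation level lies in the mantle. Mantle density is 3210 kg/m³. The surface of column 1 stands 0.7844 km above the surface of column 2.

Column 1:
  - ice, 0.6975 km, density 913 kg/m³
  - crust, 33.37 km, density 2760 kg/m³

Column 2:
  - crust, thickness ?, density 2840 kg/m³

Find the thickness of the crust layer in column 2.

Take the compensation level at the base of the deeper column (depth z_c below the surface of column 1) and equate Σ ρ_i t_i down to z_c; mantle fills any gap and the z_c terms cancel.
Column 1: 0.6975×913 + 33.37×2760 + (z_c − 34.0675)×3210
Column 2: 0.7844×0 + x×2840 + (z_c − 0.7844 − 0 − x)×3210
The z_c×3210 term appears on both sides and cancels. Collect the known terms of each column as K = Σ(ρt)_known − 3210 × (depth of known layers): K_1 = 92738.0175 − 3210×34.0675 = −16618.6575; K_2 = 0 − 3210×(0.7844 + 0) = −2517.924.
Balance: K_1 = K_2 − x×(3210 − 2840), so x = (K_2 − K_1)/(3210 − 2840) = 14100.7/370 = 38.1 km.

38.1 km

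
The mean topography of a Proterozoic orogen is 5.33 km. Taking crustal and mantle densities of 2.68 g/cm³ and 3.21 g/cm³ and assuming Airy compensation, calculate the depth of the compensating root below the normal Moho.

27 km

By Archimedes' principle applied to the lithosphere: the weight of the topography is balanced by the buoyancy of the root, ρ_c h = (ρ_m − ρ_c) r.
r = h · ρ_c / (ρ_m − ρ_c) = 5.33 km × 2.68 / (3.21 − 2.68) = 27 km.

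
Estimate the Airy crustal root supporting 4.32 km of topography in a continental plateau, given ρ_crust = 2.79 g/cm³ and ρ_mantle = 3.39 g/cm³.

20.1 km

Balancing pressure at the compensation depth: the weight of the topography is balanced by the buoyancy of the root, ρ_c h = (ρ_m − ρ_c) r.
r = h · ρ_c / (ρ_m − ρ_c) = 4.32 km × 2.79 / (3.39 − 2.79) = 20.1 km.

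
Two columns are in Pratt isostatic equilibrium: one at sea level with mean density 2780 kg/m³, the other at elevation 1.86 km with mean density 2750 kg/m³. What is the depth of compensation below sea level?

ρ_ref D = ρ (D + h) → D (ρ_ref − ρ) = ρ h.
D = ρ h/(ρ_ref − ρ) = 2750 × 1.86 km/(2780 − 2750) = 170 km.

170 km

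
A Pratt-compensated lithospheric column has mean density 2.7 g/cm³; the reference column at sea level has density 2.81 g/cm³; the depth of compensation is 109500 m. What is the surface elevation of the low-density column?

4460 m

ρ_ref D = ρ (D + h) → h = D (ρ_ref − ρ)/ρ.
h = 109500 m × (2.81 − 2.7)/2.7 = 4460 m.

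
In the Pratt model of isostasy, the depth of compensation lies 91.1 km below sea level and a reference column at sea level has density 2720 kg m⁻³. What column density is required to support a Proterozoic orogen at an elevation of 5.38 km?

Pratt balance: ρ_ref D = ρ (D + h).
ρ = ρ_ref D/(D + h) = 2720 × 91.1 km/(91.1 km + 5.38 km) = 2570 kg m⁻³.

2570 kg m⁻³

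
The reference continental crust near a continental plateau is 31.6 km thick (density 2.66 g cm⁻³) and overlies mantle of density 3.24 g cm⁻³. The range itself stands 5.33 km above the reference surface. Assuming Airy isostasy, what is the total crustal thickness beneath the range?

Root depth r = h ρ_c / (ρ_m − ρ_c) = 5.33 km × 2.66 / 0.58 = 24.44 km.
Total thickness = T + h + r = 31.6 km + 5.33 km + 24.44 km = 61.4 km.

61.4 km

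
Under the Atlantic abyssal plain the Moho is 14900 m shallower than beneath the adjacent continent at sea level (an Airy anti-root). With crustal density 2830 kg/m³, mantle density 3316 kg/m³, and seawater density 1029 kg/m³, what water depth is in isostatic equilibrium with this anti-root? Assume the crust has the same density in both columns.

4020 m

Replacing a thickness d of crust by seawater at the top must be balanced by replacing crust with mantle at the base: d (ρ_c − ρ_w) = a (ρ_m − ρ_c).
d = a (ρ_m − ρ_c)/(ρ_c − ρ_w) = 14900 m × 486/1801 = 4020 m.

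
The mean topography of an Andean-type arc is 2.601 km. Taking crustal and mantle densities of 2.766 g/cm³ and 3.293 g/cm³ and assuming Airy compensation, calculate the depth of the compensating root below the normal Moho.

13.7 km

Balancing pressure at the compensation depth: the weight of the topography is balanced by the buoyancy of the root, ρ_c h = (ρ_m − ρ_c) r.
r = h · ρ_c / (ρ_m − ρ_c) = 2.601 km × 2.766 / (3.293 − 2.766) = 13.7 km.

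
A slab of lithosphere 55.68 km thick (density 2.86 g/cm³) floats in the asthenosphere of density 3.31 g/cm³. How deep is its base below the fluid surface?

48.1 km

Draft d = t ρ_obj/ρ_fluid = 55.68 km × 2.86/3.31 = 48.1 km.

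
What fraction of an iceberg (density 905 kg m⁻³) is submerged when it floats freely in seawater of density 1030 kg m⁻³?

87.9%

Submerged fraction = ρ_obj/ρ_fluid = 905/1030 = 87.9%.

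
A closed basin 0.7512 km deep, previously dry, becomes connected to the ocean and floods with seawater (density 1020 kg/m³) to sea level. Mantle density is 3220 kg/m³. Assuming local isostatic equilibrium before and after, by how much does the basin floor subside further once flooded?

After flooding the water column is d + s deep. Its weight must equal the weight of mantle displaced by the extra subsidence s: (d + s) ρ_w = s ρ_m.
s = d ρ_w / (ρ_m − ρ_w) = 0.7512 km × 1020/(3220 − 1020) = 0.348 km.

0.348 km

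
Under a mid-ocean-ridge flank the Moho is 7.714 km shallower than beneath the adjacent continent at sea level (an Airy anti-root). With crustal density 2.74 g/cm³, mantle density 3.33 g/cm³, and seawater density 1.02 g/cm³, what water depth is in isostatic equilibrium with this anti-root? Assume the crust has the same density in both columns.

2.65 km

Replacing a thickness d of crust by seawater at the top must be balanced by replacing crust with mantle at the base: d (ρ_c − ρ_w) = a (ρ_m − ρ_c).
d = a (ρ_m − ρ_c)/(ρ_c − ρ_w) = 7.714 km × 0.59/1.72 = 2.65 km.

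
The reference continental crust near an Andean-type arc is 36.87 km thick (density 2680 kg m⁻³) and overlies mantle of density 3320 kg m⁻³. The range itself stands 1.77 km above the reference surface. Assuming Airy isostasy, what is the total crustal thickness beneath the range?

Root depth r = h ρ_c / (ρ_m − ρ_c) = 1.77 km × 2680 / 640 = 7.412 km.
Total thickness = T + h + r = 36.87 km + 1.77 km + 7.412 km = 46.1 km.

46.1 km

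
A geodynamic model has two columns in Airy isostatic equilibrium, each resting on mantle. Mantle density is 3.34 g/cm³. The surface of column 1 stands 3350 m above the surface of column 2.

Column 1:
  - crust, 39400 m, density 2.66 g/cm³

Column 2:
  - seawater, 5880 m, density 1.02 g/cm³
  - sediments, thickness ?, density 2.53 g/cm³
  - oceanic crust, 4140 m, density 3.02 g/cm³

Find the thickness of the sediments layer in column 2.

Take the compensation level at the base of the deeper column (depth z_c below the surface of column 1) and equate Σ ρ_i t_i down to z_c; mantle fills any gap and the z_c terms cancel.
Column 1: 39400×2.66 + (z_c − 39400)×3.34
Column 2: 3350×0 + 5880×1.02 + x×2.53 + 4140×3.02 + (z_c − 3350 − 10020 − x)×3.34
The z_c×3.34 term appears on both sides and cancels. Collect the known terms of each column as K = Σ(ρt)_known − 3.34 × (depth of known layers): K_1 = 104804 − 3.34×39400 = −26792; K_2 = 18500.4 − 3.34×(3350 + 10020) = −26155.4.
Balance: K_1 = K_2 − x×(3.34 − 2.53), so x = (K_2 − K_1)/(3.34 − 2.53) = 636.6/0.81 = 786 m.

786 m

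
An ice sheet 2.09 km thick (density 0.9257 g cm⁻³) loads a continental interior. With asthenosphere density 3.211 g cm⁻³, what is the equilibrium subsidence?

0.603 km

Isostatic balance requires: the ice load ρ_ice t is balanced by mantle displaced below, ρ_m s.
s = t ρ_ice / ρ_m = 2.09 km × 0.9257/3.211 = 0.603 km.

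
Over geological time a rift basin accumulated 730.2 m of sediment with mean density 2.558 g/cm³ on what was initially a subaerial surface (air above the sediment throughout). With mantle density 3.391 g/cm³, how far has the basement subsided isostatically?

551 m

Subaerial load: s = t ρ_sed / ρ_m = 730.2 m × 2.558/3.391 = 551 m.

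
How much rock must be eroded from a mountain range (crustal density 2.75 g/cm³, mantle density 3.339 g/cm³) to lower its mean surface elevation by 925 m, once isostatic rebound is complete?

5240 m

Net drop Δ = e − u = e − e ρ_c/ρ_m = e (ρ_m − ρ_c)/ρ_m.
e = Δ ρ_m/(ρ_m − ρ_c) = 925 m × 3.339/0.589 = 5240 m.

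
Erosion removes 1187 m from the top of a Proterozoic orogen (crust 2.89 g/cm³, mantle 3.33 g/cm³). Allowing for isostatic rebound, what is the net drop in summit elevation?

Rebound u = e ρ_c/ρ_m = 1187 m × 2.89/3.33 = 1030 m.
Net surface drop = e − u = 1187 m − 1030 m = e (ρ_m − ρ_c)/ρ_m = 157 m.

157 m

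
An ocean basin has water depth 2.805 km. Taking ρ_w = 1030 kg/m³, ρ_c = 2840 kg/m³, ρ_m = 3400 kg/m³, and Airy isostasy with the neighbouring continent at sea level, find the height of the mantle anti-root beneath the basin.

9.07 km

In Airy isostatic equilibrium: replacing crust with seawater at the top is compensated by replacing crust with mantle at the base: d (ρ_c − ρ_w) = a (ρ_m − ρ_c).
a = d (ρ_c − ρ_w)/(ρ_m − ρ_c) = 2.805 km × 1810/560 = 9.07 km.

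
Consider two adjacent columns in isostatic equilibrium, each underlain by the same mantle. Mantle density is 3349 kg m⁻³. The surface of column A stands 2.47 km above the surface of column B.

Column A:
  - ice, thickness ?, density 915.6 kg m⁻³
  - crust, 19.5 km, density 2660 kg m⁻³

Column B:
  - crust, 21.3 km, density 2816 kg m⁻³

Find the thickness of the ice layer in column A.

2.54 km

Take the compensation level at the base of the deeper column (depth z_c below the surface of column A) and equate Σ ρ_i t_i down to z_c; mantle fills any gap and the z_c terms cancel.
Column A: x×915.6 + 19.5×2660 + (z_c − 19.5 − x)×3349
Column B: 2.47×0 + 21.3×2816 + (z_c − 2.47 − 21.3)×3349
The z_c×3349 term appears on both sides and cancels. Collect the known terms of each column as K = Σ(ρt)_known − 3349 × (depth of known layers): K_A = 51870 − 3349×19.5 = −13435.5; K_B = 59980.8 − 3349×(2.47 + 21.3) = −19624.93.
Balance: K_A − x×(3349 − 915.6) = K_B, so x = (K_A − K_B)/(3349 − 915.6) = 6189.43/2433.4 = 2.54 km.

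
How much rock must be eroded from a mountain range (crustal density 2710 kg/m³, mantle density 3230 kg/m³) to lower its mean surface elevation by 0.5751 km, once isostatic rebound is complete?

Net drop Δ = e − u = e − e ρ_c/ρ_m = e (ρ_m − ρ_c)/ρ_m.
e = Δ ρ_m/(ρ_m − ρ_c) = 0.5751 km × 3230/520 = 3.57 km.

3.57 km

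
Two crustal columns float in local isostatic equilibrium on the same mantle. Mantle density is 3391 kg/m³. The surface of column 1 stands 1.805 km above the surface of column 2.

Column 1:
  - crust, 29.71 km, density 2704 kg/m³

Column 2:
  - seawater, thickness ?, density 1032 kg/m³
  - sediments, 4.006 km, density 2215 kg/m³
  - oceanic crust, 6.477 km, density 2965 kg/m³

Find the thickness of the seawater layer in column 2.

Take the compensation level at the base of the deeper column (depth z_c below the surface of column 1) and equate Σ ρ_i t_i down to z_c; mantle fills any gap and the z_c terms cancel.
Column 1: 29.71×2704 + (z_c − 29.71)×3391
Column 2: 1.805×0 + x×1032 + 4.006×2215 + 6.477×2965 + (z_c − 1.805 − 10.483 − x)×3391
The z_c×3391 term appears on both sides and cancels. Collect the known terms of each column as K = Σ(ρt)_known − 3391 × (depth of known layers): K_1 = 80335.84 − 3391×29.71 = −20410.77; K_2 = 28077.595 − 3391×(1.805 + 10.483) = −13591.013.
Balance: K_1 = K_2 − x×(3391 − 1032), so x = (K_2 − K_1)/(3391 − 1032) = 6819.76/2359 = 2.89 km.

2.89 km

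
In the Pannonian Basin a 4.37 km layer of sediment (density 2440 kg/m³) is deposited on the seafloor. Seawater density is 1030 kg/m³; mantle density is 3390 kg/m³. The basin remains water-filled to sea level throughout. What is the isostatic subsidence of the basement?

Submarine loading: the sediment displaces seawater, and the subsidence is in turn flooded, so s (ρ_m − ρ_w) = t (ρ_sed − ρ_w).
s = 4.37 km × (2440 − 1030) / (3390 − 1030) = 2.61 km.

2.61 km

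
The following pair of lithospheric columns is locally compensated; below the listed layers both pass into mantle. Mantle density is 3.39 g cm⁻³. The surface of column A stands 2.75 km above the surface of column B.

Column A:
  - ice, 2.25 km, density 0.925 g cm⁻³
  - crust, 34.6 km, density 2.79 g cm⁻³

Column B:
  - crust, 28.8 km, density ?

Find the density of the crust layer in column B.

Take the compensation level at the base of the deeper column (depth z_c below the surface of column A) and equate Σ ρ_i t_i down to z_c; mantle fills any gap and the z_c terms cancel.
Column A: 2.25×0.925 + 34.6×2.79 + (z_c − 36.85)×3.39
Column B: 2.75×0 + 28.8×ρ + (z_c − 2.75 − 28.8)×3.39
The z_c×3.39 term appears on both sides and cancels. Collect the known terms of each column as K = Σ(ρt)_known − 3.39 × (depth of known layers): K_A = 98.61525 − 3.39×36.85 = −26.30625; K_B = 0 − 3.39×(2.75 + 28.8) = −106.9545.
Balance: K_A = K_B + 28.8×ρ, so ρ = (K_A − K_B)/28.8 = 80.6482/28.8 = 2.8 g cm⁻³.

2.8 g cm⁻³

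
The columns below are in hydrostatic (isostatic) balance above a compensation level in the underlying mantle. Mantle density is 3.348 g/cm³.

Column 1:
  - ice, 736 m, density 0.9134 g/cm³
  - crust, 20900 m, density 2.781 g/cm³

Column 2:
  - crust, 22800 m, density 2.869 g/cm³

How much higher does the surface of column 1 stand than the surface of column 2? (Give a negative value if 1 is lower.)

For any compensation level in the mantle, the mantle terms cancel and isostasy reduces to e = (Σt_1 − Σt_2) − (Σ(ρt)_1 − Σ(ρt)_2) / ρ_m.
Σt_1 = 21636 m; Σt_2 = 22800 m; Σ(ρt)_1 = 58795.1624; Σ(ρt)_2 = 65413.2 (in m·g/cm³).
e = (21636 − 22800) − (58795.1624 − 65413.2) / 3.348 = 813 m.

813 m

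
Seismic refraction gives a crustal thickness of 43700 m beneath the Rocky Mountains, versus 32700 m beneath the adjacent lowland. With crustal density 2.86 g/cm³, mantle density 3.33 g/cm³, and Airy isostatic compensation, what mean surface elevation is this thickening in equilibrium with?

1550 m

Excess crust Δ = 43700 m − 32700 m = 11000 m, split between elevation h and root r with h + r = Δ.
Airy balance ρ_c h = (ρ_m − ρ_c) r gives r = h ρ_c/(ρ_m − ρ_c), so h (1 + ρ_c/(ρ_m − ρ_c)) = Δ, i.e. h = Δ (ρ_m − ρ_c)/ρ_m.
h = 11000 m × 0.47/3.33 = 1550 m.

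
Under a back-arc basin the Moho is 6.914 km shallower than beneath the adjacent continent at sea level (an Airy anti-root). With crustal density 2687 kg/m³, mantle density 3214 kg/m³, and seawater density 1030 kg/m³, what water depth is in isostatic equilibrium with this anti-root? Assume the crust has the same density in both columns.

2.2 km

Replacing a thickness d of crust by seawater at the top must be balanced by replacing crust with mantle at the base: d (ρ_c − ρ_w) = a (ρ_m − ρ_c).
d = a (ρ_m − ρ_c)/(ρ_c − ρ_w) = 6.914 km × 527/1657 = 2.2 km.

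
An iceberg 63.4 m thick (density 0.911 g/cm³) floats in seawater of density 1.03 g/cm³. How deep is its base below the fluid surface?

56.1 m

Draft d = t ρ_obj/ρ_fluid = 63.4 m × 0.911/1.03 = 56.1 m.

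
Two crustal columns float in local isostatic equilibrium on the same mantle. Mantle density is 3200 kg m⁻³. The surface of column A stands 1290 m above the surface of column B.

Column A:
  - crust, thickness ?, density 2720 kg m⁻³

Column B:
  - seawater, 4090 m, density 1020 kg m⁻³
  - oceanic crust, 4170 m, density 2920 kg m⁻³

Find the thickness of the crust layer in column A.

29600 m

Take the compensation level at the base of the deeper column (depth z_c below the surface of column A) and equate Σ ρ_i t_i down to z_c; mantle fills any gap and the z_c terms cancel.
Column A: x×2720 + (z_c − 0 − x)×3200
Column B: 1290×0 + 4090×1020 + 4170×2920 + (z_c − 1290 − 8260)×3200
The z_c×3200 term appears on both sides and cancels. Collect the known terms of each column as K = Σ(ρt)_known − 3200 × (depth of known layers): K_A = 0 − 3200×0 = 0; K_B = 16348200 − 3200×(1290 + 8260) = −14211800.
Balance: K_A − x×(3200 − 2720) = K_B, so x = (K_A − K_B)/(3200 − 2720) = 14211800/480 = 29600 m.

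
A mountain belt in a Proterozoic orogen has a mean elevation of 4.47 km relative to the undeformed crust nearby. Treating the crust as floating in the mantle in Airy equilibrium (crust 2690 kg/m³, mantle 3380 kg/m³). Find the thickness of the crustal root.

17.4 km

By Archimedes' principle applied to the lithosphere: the weight of the topography is balanced by the buoyancy of the root, ρ_c h = (ρ_m − ρ_c) r.
r = h · ρ_c / (ρ_m − ρ_c) = 4.47 km × 2690 / (3380 − 2690) = 17.4 km.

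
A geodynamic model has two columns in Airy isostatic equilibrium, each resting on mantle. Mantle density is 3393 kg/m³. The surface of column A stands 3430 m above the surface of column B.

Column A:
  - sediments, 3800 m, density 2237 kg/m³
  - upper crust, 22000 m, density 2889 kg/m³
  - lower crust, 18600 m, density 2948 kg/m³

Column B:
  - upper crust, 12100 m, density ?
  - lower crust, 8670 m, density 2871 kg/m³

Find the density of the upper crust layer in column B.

Take the compensation level at the base of the deeper column (depth z_c below the surface of column A) and equate Σ ρ_i t_i down to z_c; mantle fills any gap and the z_c terms cancel.
Column A: 3800×2237 + 22000×2889 + 18600×2948 + (z_c − 44400)×3393
Column B: 3430×0 + 12100×ρ + 8670×2871 + (z_c − 3430 − 20770)×3393
The z_c×3393 term appears on both sides and cancels. Collect the known terms of each column as K = Σ(ρt)_known − 3393 × (depth of known layers): K_A = 126891400 − 3393×44400 = −23757800; K_B = 24891570 − 3393×(3430 + 20770) = −57219030.
Balance: K_A = K_B + 12100×ρ, so ρ = (K_A − K_B)/12100 = 33461200/12100 = 2770 kg/m³.

2770 kg/m³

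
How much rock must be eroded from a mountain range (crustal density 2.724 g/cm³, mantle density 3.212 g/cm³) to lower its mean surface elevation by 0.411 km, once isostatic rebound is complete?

Net drop Δ = e − u = e − e ρ_c/ρ_m = e (ρ_m − ρ_c)/ρ_m.
e = Δ ρ_m/(ρ_m − ρ_c) = 0.411 km × 3.212/0.488 = 2.71 km.

2.71 km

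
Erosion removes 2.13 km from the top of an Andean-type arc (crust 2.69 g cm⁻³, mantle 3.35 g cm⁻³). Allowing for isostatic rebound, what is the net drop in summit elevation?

Rebound u = e ρ_c/ρ_m = 2.13 km × 2.69/3.35 = 1.71 km.
Net surface drop = e − u = 2.13 km − 1.71 km = e (ρ_m − ρ_c)/ρ_m = 0.42 km.

0.42 km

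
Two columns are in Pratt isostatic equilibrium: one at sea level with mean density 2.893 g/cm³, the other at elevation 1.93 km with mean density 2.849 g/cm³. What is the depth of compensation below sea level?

ρ_ref D = ρ (D + h) → D (ρ_ref − ρ) = ρ h.
D = ρ h/(ρ_ref − ρ) = 2.849 × 1.93 km/(2.893 − 2.849) = 125 km.

125 km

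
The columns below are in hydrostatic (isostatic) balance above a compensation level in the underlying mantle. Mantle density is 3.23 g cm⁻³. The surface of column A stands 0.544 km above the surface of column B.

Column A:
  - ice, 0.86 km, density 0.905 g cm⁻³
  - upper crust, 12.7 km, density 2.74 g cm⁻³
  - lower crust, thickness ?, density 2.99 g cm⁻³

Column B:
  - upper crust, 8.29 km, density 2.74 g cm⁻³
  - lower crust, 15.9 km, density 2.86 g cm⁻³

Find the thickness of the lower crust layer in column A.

Take the compensation level at the base of the deeper column (depth z_c below the surface of column A) and equate Σ ρ_i t_i down to z_c; mantle fills any gap and the z_c terms cancel.
Column A: 0.86×0.905 + 12.7×2.74 + x×2.99 + (z_c − 13.56 − x)×3.23
Column B: 0.544×0 + 8.29×2.74 + 15.9×2.86 + (z_c − 0.544 − 24.19)×3.23
The z_c×3.23 term appears on both sides and cancels. Collect the known terms of each column as K = Σ(ρt)_known − 3.23 × (depth of known layers): K_A = 35.5763 − 3.23×13.56 = −8.2225; K_B = 68.1886 − 3.23×(0.544 + 24.19) = −11.70222.
Balance: K_A − x×(3.23 − 2.99) = K_B, so x = (K_A − K_B)/(3.23 − 2.99) = 3.47972/0.24 = 14.5 km.

14.5 km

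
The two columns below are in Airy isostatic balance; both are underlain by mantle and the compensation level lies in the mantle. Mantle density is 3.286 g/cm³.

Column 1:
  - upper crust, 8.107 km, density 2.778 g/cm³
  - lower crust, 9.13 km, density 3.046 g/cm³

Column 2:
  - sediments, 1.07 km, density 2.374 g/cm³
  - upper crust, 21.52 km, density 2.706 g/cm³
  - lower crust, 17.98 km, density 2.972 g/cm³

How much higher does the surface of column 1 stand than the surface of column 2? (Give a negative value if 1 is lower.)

For any compensation level in the mantle, the mantle terms cancel and isostasy reduces to e = (Σt_1 − Σt_2) − (Σ(ρt)_1 − Σ(ρt)_2) / ρ_m.
Σt_1 = 17.237 km; Σt_2 = 40.57 km; Σ(ρt)_1 = 50.331226; Σ(ρt)_2 = 114.20986 (in km·g/cm³).
e = (17.237 − 40.57) − (50.331226 − 114.20986) / 3.286 = −3.89 km.

−3.89 km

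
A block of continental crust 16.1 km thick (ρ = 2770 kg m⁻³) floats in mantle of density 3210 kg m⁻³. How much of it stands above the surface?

Floating equilibrium: submerged depth d = t ρ_obj/ρ_fluid = 16.1 km × 2770/3210 = 13.89 km.
Freeboard = t − d = 16.1 km − 13.89 km = 2.21 km.

2.21 km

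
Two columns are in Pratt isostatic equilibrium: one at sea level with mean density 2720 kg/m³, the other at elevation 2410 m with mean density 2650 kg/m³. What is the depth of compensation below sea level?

ρ_ref D = ρ (D + h) → D (ρ_ref − ρ) = ρ h.
D = ρ h/(ρ_ref − ρ) = 2650 × 2410 m/(2720 − 2650) = 91200 m.

91200 m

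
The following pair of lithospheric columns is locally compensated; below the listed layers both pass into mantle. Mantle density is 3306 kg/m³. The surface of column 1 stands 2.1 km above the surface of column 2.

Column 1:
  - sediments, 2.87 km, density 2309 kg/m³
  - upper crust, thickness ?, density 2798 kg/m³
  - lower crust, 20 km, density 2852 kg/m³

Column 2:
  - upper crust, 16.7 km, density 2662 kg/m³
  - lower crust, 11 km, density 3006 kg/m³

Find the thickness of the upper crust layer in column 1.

17.8 km

Take the compensation level at the base of the deeper column (depth z_c below the surface of column 1) and equate Σ ρ_i t_i down to z_c; mantle fills any gap and the z_c terms cancel.
Column 1: 2.87×2309 + x×2798 + 20×2852 + (z_c − 22.87 − x)×3306
Column 2: 2.1×0 + 16.7×2662 + 11×3006 + (z_c − 2.1 − 27.7)×3306
The z_c×3306 term appears on both sides and cancels. Collect the known terms of each column as K = Σ(ρt)_known − 3306 × (depth of known layers): K_1 = 63666.83 − 3306×22.87 = −11941.39; K_2 = 77521.4 − 3306×(2.1 + 27.7) = −20997.4.
Balance: K_1 − x×(3306 − 2798) = K_2, so x = (K_1 − K_2)/(3306 − 2798) = 9056.01/508 = 17.8 km.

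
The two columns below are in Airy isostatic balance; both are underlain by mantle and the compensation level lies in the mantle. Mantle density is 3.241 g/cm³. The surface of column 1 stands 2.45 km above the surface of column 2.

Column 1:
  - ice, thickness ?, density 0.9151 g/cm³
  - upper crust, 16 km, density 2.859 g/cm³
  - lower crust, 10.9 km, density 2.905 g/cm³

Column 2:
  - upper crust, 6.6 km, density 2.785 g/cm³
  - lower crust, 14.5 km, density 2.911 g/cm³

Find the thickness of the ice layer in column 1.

Take the compensation level at the base of the deeper column (depth z_c below the surface of column 1) and equate Σ ρ_i t_i down to z_c; mantle fills any gap and the z_c terms cancel.
Column 1: x×0.9151 + 16×2.859 + 10.9×2.905 + (z_c − 26.9 − x)×3.241
Column 2: 2.45×0 + 6.6×2.785 + 14.5×2.911 + (z_c − 2.45 − 21.1)×3.241
The z_c×3.241 term appears on both sides and cancels. Collect the known terms of each column as K = Σ(ρt)_known − 3.241 × (depth of known layers): K_1 = 77.4085 − 3.241×26.9 = −9.7744; K_2 = 60.5905 − 3.241×(2.45 + 21.1) = −15.73505.
Balance: K_1 − x×(3.241 − 0.9151) = K_2, so x = (K_1 − K_2)/(3.241 − 0.9151) = 5.96065/2.3259 = 2.56 km.

2.56 km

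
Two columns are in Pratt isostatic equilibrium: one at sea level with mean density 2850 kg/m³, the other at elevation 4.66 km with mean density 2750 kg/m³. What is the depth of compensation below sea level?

ρ_ref D = ρ (D + h) → D (ρ_ref − ρ) = ρ h.
D = ρ h/(ρ_ref − ρ) = 2750 × 4.66 km/(2850 − 2750) = 128 km.

128 km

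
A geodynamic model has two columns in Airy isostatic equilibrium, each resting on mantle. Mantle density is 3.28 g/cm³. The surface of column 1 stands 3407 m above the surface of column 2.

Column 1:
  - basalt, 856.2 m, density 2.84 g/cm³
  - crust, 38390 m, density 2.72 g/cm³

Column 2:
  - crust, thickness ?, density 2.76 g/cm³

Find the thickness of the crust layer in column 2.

20600 m

Take the compensation level at the base of the deeper column (depth z_c below the surface of column 1) and equate Σ ρ_i t_i down to z_c; mantle fills any gap and the z_c terms cancel.
Column 1: 856.2×2.84 + 38390×2.72 + (z_c − 39246.2)×3.28
Column 2: 3407×0 + x×2.76 + (z_c − 3407 − 0 − x)×3.28
The z_c×3.28 term appears on both sides and cancels. Collect the known terms of each column as K = Σ(ρt)_known − 3.28 × (depth of known layers): K_1 = 106852.408 − 3.28×39246.2 = −21875.128; K_2 = 0 − 3.28×(3407 + 0) = −11174.96.
Balance: K_1 = K_2 − x×(3.28 − 2.76), so x = (K_2 − K_1)/(3.28 − 2.76) = 10700.2/0.52 = 20600 m.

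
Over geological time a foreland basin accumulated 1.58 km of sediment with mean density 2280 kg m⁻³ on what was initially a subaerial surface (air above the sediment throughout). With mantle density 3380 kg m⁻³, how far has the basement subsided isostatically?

Subaerial load: s = t ρ_sed / ρ_m = 1.58 km × 2280/3380 = 1.07 km.

1.07 km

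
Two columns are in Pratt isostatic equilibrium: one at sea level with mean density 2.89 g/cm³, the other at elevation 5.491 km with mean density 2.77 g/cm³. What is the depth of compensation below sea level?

ρ_ref D = ρ (D + h) → D (ρ_ref − ρ) = ρ h.
D = ρ h/(ρ_ref − ρ) = 2.77 × 5.491 km/(2.89 − 2.77) = 127 km.

127 km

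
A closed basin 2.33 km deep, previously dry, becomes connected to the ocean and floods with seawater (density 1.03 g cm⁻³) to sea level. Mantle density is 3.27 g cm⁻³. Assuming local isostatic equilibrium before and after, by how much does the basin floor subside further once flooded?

1.07 km

After flooding the water column is d + s deep. Its weight must equal the weight of mantle displaced by the extra subsidence s: (d + s) ρ_w = s ρ_m.
s = d ρ_w / (ρ_m − ρ_w) = 2.33 km × 1.03/(3.27 − 1.03) = 1.07 km.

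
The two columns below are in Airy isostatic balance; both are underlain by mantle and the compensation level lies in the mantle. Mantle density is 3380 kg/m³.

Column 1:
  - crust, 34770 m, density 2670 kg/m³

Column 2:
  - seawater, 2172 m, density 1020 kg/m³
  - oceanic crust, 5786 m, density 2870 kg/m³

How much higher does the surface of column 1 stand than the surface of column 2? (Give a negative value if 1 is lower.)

For any compensation level in the mantle, the mantle terms cancel and isostasy reduces to e = (Σt_1 − Σt_2) − (Σ(ρt)_1 − Σ(ρt)_2) / ρ_m.
Σt_1 = 34770 m; Σt_2 = 7958 m; Σ(ρt)_1 = 92835900; Σ(ρt)_2 = 18821260 (in m·kg/m³).
e = (34770 − 7958) − (92835900 − 18821260) / 3380 = 4910 m.

4910 m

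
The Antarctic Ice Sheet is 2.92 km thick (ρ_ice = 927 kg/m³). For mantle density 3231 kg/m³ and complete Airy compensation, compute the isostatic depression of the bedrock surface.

Isostatic balance requires: the ice load ρ_ice t is balanced by mantle displaced below, ρ_m s.
s = t ρ_ice / ρ_m = 2.92 km × 927/3231 = 0.838 km.

0.838 km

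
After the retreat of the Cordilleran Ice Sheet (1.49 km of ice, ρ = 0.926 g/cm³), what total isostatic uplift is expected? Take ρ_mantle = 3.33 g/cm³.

0.414 km

Removing the load lets mantle flow back in; uplift u satisfies ρ_ice t = ρ_m u.
u = t ρ_ice/ρ_m = 1.49 km × 0.926/3.33 = 0.414 km.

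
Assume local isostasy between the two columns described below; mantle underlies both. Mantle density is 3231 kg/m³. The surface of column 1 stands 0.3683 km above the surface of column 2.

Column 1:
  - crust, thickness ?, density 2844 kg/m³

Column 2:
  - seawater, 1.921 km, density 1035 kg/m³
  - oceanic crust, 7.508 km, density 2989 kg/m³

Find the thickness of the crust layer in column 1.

18.7 km

Take the compensation level at the base of the deeper column (depth z_c below the surface of column 1) and equate Σ ρ_i t_i down to z_c; mantle fills any gap and the z_c terms cancel.
Column 1: x×2844 + (z_c − 0 − x)×3231
Column 2: 0.3683×0 + 1.921×1035 + 7.508×2989 + (z_c − 0.3683 − 9.429)×3231
The z_c×3231 term appears on both sides and cancels. Collect the known terms of each column as K = Σ(ρt)_known − 3231 × (depth of known layers): K_1 = 0 − 3231×0 = 0; K_2 = 24429.647 − 3231×(0.3683 + 9.429) = −7225.4293.
Balance: K_1 − x×(3231 − 2844) = K_2, so x = (K_1 − K_2)/(3231 − 2844) = 7225.43/387 = 18.7 km.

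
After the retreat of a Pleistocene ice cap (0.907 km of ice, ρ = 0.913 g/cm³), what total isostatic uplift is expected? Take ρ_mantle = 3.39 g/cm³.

Removing the load lets mantle flow back in; uplift u satisfies ρ_ice t = ρ_m u.
u = t ρ_ice/ρ_m = 0.907 km × 0.913/3.39 = 0.244 km.

0.244 km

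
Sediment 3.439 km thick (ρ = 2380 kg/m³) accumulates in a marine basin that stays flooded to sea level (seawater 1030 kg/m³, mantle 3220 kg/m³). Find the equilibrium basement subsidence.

2.12 km

Submarine loading: the sediment displaces seawater, and the subsidence is in turn flooded, so s (ρ_m − ρ_w) = t (ρ_sed − ρ_w).
s = 3.439 km × (2380 − 1030) / (3220 − 1030) = 2.12 km.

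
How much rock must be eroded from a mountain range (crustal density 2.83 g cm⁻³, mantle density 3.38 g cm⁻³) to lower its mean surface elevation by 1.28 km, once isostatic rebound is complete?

7.87 km

Net drop Δ = e − u = e − e ρ_c/ρ_m = e (ρ_m − ρ_c)/ρ_m.
e = Δ ρ_m/(ρ_m − ρ_c) = 1.28 km × 3.38/0.55 = 7.87 km.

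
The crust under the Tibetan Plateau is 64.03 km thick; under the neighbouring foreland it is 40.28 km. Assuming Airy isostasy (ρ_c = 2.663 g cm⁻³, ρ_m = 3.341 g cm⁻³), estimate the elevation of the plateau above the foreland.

4.82 km

Excess crust Δ = 64.03 km − 40.28 km = 23.75 km, split between elevation h and root r with h + r = Δ.
Airy balance ρ_c h = (ρ_m − ρ_c) r gives r = h ρ_c/(ρ_m − ρ_c), so h (1 + ρ_c/(ρ_m − ρ_c)) = Δ, i.e. h = Δ (ρ_m − ρ_c)/ρ_m.
h = 23.75 km × 0.678/3.341 = 4.82 km.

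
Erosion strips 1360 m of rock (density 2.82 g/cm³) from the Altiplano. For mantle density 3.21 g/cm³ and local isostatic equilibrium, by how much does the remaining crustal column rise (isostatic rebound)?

Unloading: uplift u = e ρ_c/ρ_m = 1360 m × 2.82/3.21 = 1190 m.

1190 m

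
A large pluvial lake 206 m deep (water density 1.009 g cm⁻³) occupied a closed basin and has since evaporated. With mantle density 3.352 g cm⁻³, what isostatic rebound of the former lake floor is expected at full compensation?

62 m

u = d ρ_w/ρ_m = 206 m × 1.009/3.352 = 62 m.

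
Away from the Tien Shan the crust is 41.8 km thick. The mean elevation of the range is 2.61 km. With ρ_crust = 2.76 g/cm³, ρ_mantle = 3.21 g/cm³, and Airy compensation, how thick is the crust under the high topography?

60.4 km

Root depth r = h ρ_c / (ρ_m − ρ_c) = 2.61 km × 2.76 / 0.45 = 16.01 km.
Total thickness = T + h + r = 41.8 km + 2.61 km + 16.01 km = 60.4 km.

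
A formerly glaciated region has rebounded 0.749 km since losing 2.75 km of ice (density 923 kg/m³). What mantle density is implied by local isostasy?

ρ_m = ρ_ice t / u = 923 × 2.75 km/0.749 km = 3390 kg/m³.

3390 kg/m³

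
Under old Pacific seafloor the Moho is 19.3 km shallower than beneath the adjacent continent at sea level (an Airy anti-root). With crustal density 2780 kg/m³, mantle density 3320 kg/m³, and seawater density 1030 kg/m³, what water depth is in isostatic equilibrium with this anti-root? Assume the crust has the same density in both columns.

5.96 km

Replacing a thickness d of crust by seawater at the top must be balanced by replacing crust with mantle at the base: d (ρ_c − ρ_w) = a (ρ_m − ρ_c).
d = a (ρ_m − ρ_c)/(ρ_c − ρ_w) = 19.3 km × 540/1750 = 5.96 km.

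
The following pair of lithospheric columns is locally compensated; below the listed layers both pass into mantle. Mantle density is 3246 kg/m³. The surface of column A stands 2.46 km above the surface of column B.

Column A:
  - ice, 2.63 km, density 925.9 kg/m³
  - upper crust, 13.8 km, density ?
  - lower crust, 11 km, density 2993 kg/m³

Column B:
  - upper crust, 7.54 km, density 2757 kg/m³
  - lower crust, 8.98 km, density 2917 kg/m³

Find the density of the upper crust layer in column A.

Take the compensation level at the base of the deeper column (depth z_c below the surface of column A) and equate Σ ρ_i t_i down to z_c; mantle fills any gap and the z_c terms cancel.
Column A: 2.63×925.9 + 13.8×ρ + 11×2993 + (z_c − 27.43)×3246
Column B: 2.46×0 + 7.54×2757 + 8.98×2917 + (z_c − 2.46 − 16.52)×3246
The z_c×3246 term appears on both sides and cancels. Collect the known terms of each column as K = Σ(ρt)_known − 3246 × (depth of known layers): K_A = 35358.117 − 3246×27.43 = −53679.663; K_B = 46982.44 − 3246×(2.46 + 16.52) = −14626.64.
Balance: K_A + 13.8×ρ = K_B, so ρ = (K_B − K_A)/13.8 = 39053/13.8 = 2830 kg/m³.

2830 kg/m³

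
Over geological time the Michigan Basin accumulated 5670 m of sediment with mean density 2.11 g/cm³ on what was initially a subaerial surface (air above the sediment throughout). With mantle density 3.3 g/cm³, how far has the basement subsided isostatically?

Subaerial load: s = t ρ_sed / ρ_m = 5670 m × 2.11/3.3 = 3630 m.

3630 m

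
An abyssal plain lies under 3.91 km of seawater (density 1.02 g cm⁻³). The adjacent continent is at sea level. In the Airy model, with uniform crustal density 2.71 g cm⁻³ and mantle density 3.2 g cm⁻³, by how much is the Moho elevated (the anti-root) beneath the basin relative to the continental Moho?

13.5 km

Isostatic balance requires: replacing crust with seawater at the top is compensated by replacing crust with mantle at the base: d (ρ_c − ρ_w) = a (ρ_m − ρ_c).
a = d (ρ_c − ρ_w)/(ρ_m − ρ_c) = 3.91 km × 1.69/0.49 = 13.5 km.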